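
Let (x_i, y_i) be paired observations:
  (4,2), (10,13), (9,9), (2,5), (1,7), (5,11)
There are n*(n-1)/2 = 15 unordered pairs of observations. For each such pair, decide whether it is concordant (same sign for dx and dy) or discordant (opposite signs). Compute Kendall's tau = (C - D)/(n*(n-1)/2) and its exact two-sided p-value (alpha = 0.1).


Step 1: Enumerate the 15 unordered pairs (i,j) with i<j and classify each by sign(x_j-x_i) * sign(y_j-y_i).
  (1,2):dx=+6,dy=+11->C; (1,3):dx=+5,dy=+7->C; (1,4):dx=-2,dy=+3->D; (1,5):dx=-3,dy=+5->D
  (1,6):dx=+1,dy=+9->C; (2,3):dx=-1,dy=-4->C; (2,4):dx=-8,dy=-8->C; (2,5):dx=-9,dy=-6->C
  (2,6):dx=-5,dy=-2->C; (3,4):dx=-7,dy=-4->C; (3,5):dx=-8,dy=-2->C; (3,6):dx=-4,dy=+2->D
  (4,5):dx=-1,dy=+2->D; (4,6):dx=+3,dy=+6->C; (5,6):dx=+4,dy=+4->C
Step 2: C = 11, D = 4, total pairs = 15.
Step 3: tau = (C - D)/(n(n-1)/2) = (11 - 4)/15 = 0.466667.
Step 4: Exact two-sided p-value (enumerate n! = 720 permutations of y under H0): p = 0.272222.
Step 5: alpha = 0.1. fail to reject H0.

tau_b = 0.4667 (C=11, D=4), p = 0.272222, fail to reject H0.


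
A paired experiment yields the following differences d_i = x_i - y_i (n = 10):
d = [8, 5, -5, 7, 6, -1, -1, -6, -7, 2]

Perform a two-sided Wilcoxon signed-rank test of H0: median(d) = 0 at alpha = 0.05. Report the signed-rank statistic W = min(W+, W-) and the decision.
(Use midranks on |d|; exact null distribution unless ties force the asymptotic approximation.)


Step 1: Drop any zero differences (none here) and take |d_i|.
|d| = [8, 5, 5, 7, 6, 1, 1, 6, 7, 2]
Step 2: Midrank |d_i| (ties get averaged ranks).
ranks: |8|->10, |5|->4.5, |5|->4.5, |7|->8.5, |6|->6.5, |1|->1.5, |1|->1.5, |6|->6.5, |7|->8.5, |2|->3
Step 3: Attach original signs; sum ranks with positive sign and with negative sign.
W+ = 10 + 4.5 + 8.5 + 6.5 + 3 = 32.5
W- = 4.5 + 1.5 + 1.5 + 6.5 + 8.5 = 22.5
(Check: W+ + W- = 55 should equal n(n+1)/2 = 55.)
Step 4: Test statistic W = min(W+, W-) = 22.5.
Step 5: Ties in |d|, so use the tie-corrected normal approximation.
        E[W] = n(n+1)/4 = 10*11/4 = 27.5.
        Tie groups: |d|=1 (t=2), |d|=5 (t=2), |d|=6 (t=2), |d|=7 (t=2); sum(t^3 - t) = 24.
        Var[W] = n(n+1)(2n+1)/24 - sum(t^3-t)/48 = 2310/24 - 24/48 = 95.75.
        z = (W - E[W]) / sqrt(Var[W]) = (22.5 - 27.5) / 9.7852 = -0.5110.
        Two-sided p = 2*Phi(z) = 0.609368.
Step 6: alpha = 0.05. fail to reject H0.

W+ = 32.5, W- = 22.5, W = min = 22.5, p = 0.609368, fail to reject H0.


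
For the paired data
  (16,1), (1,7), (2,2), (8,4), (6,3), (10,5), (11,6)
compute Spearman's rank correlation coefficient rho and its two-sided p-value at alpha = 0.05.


Step 1: Rank x and y separately (midranks; no ties here).
rank(x): 16->7, 1->1, 2->2, 8->4, 6->3, 10->5, 11->6
rank(y): 1->1, 7->7, 2->2, 4->4, 3->3, 5->5, 6->6
Step 2: d_i = R_x(i) - R_y(i); compute d_i^2.
  (7-1)^2=36, (1-7)^2=36, (2-2)^2=0, (4-4)^2=0, (3-3)^2=0, (5-5)^2=0, (6-6)^2=0
sum(d^2) = 72.
Step 3: rho = 1 - 6*72 / (7*(7^2 - 1)) = 1 - 432/336 = -0.285714.
Step 4: Under H0, t = rho * sqrt((n-2)/(1-rho^2)) = -0.6667 ~ t(5).
Step 5: Two-sided p-value from the t-distribution with 5 df = 0.534509.
Step 6: alpha = 0.05. fail to reject H0.

rho = -0.2857, p = 0.534509, fail to reject H0 at alpha = 0.05.


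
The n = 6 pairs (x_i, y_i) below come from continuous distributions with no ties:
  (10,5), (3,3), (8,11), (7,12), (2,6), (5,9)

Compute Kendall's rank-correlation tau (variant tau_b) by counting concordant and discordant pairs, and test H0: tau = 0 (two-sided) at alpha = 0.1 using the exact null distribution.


Step 1: Enumerate the 15 unordered pairs (i,j) with i<j and classify each by sign(x_j-x_i) * sign(y_j-y_i).
  (1,2):dx=-7,dy=-2->C; (1,3):dx=-2,dy=+6->D; (1,4):dx=-3,dy=+7->D; (1,5):dx=-8,dy=+1->D
  (1,6):dx=-5,dy=+4->D; (2,3):dx=+5,dy=+8->C; (2,4):dx=+4,dy=+9->C; (2,5):dx=-1,dy=+3->D
  (2,6):dx=+2,dy=+6->C; (3,4):dx=-1,dy=+1->D; (3,5):dx=-6,dy=-5->C; (3,6):dx=-3,dy=-2->C
  (4,5):dx=-5,dy=-6->C; (4,6):dx=-2,dy=-3->C; (5,6):dx=+3,dy=+3->C
Step 2: C = 9, D = 6, total pairs = 15.
Step 3: tau = (C - D)/(n(n-1)/2) = (9 - 6)/15 = 0.200000.
Step 4: Exact two-sided p-value (enumerate n! = 720 permutations of y under H0): p = 0.719444.
Step 5: alpha = 0.1. fail to reject H0.

tau_b = 0.2000 (C=9, D=6), p = 0.719444, fail to reject H0.


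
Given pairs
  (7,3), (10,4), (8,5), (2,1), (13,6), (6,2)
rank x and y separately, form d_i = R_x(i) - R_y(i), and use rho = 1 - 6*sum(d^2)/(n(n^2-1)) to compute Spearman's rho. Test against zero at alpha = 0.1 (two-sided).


Step 1: Rank x and y separately (midranks; no ties here).
rank(x): 7->3, 10->5, 8->4, 2->1, 13->6, 6->2
rank(y): 3->3, 4->4, 5->5, 1->1, 6->6, 2->2
Step 2: d_i = R_x(i) - R_y(i); compute d_i^2.
  (3-3)^2=0, (5-4)^2=1, (4-5)^2=1, (1-1)^2=0, (6-6)^2=0, (2-2)^2=0
sum(d^2) = 2.
Step 3: rho = 1 - 6*2 / (6*(6^2 - 1)) = 1 - 12/210 = 0.942857.
Step 4: Under H0, t = rho * sqrt((n-2)/(1-rho^2)) = 5.6595 ~ t(4).
Step 5: Two-sided p-value from the t-distribution with 4 df = 0.004805.
Step 6: alpha = 0.1. reject H0.

rho = 0.9429, p = 0.004805, reject H0 at alpha = 0.1.


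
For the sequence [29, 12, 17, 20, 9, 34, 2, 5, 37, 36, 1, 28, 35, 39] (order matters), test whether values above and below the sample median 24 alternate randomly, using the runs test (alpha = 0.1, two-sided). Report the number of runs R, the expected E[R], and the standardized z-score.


Step 1: Compute median = 24; label A = above, B = below.
Labels in order: ABBBBABBAABAAA  (n_A = 7, n_B = 7)
Step 2: Count runs R = 7.
Step 3: Under H0 (random ordering), E[R] = 2*n_A*n_B/(n_A+n_B) + 1 = 2*7*7/14 + 1 = 8.0000.
        Var[R] = 2*n_A*n_B*(2*n_A*n_B - n_A - n_B) / ((n_A+n_B)^2 * (n_A+n_B-1)) = 8232/2548 = 3.2308.
        SD[R] = 1.7974.
Step 4: Continuity-corrected z = (R + 0.5 - E[R]) / SD[R] = (7 + 0.5 - 8.0000) / 1.7974 = -0.2782.
Step 5: Two-sided p-value via normal approximation = 2*(1 - Phi(|z|)) = 0.780879.
Step 6: alpha = 0.1. fail to reject H0.

R = 7, z = -0.2782, p = 0.780879, fail to reject H0.


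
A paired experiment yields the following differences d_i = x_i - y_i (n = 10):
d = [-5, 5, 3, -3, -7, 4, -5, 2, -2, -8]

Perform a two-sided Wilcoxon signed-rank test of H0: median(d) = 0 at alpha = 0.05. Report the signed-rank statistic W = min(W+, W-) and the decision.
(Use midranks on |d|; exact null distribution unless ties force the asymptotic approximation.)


Step 1: Drop any zero differences (none here) and take |d_i|.
|d| = [5, 5, 3, 3, 7, 4, 5, 2, 2, 8]
Step 2: Midrank |d_i| (ties get averaged ranks).
ranks: |5|->7, |5|->7, |3|->3.5, |3|->3.5, |7|->9, |4|->5, |5|->7, |2|->1.5, |2|->1.5, |8|->10
Step 3: Attach original signs; sum ranks with positive sign and with negative sign.
W+ = 7 + 3.5 + 5 + 1.5 = 17
W- = 7 + 3.5 + 9 + 7 + 1.5 + 10 = 38
(Check: W+ + W- = 55 should equal n(n+1)/2 = 55.)
Step 4: Test statistic W = min(W+, W-) = 17.
Step 5: Ties in |d|, so use the tie-corrected normal approximation.
        E[W] = n(n+1)/4 = 10*11/4 = 27.5.
        Tie groups: |d|=2 (t=2), |d|=3 (t=2), |d|=5 (t=3); sum(t^3 - t) = 36.
        Var[W] = n(n+1)(2n+1)/24 - sum(t^3-t)/48 = 2310/24 - 36/48 = 95.5.
        z = (W - E[W]) / sqrt(Var[W]) = (17 - 27.5) / 9.7724 = -1.0745.
        Two-sided p = 2*Phi(z) = 0.282619.
Step 6: alpha = 0.05. fail to reject H0.

W+ = 17, W- = 38, W = min = 17, p = 0.282619, fail to reject H0.


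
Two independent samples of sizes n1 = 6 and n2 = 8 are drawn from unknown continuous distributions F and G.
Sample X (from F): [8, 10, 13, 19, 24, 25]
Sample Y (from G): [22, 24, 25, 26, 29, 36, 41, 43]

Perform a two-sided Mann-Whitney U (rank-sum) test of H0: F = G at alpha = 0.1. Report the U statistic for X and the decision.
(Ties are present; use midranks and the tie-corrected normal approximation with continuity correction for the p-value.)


Step 1: Combine and sort all 14 observations; assign midranks.
sorted (value, group): (8,X), (10,X), (13,X), (19,X), (22,Y), (24,X), (24,Y), (25,X), (25,Y), (26,Y), (29,Y), (36,Y), (41,Y), (43,Y)
ranks: 8->1, 10->2, 13->3, 19->4, 22->5, 24->6.5, 24->6.5, 25->8.5, 25->8.5, 26->10, 29->11, 36->12, 41->13, 43->14
Step 2: Rank sum for X: R1 = 1 + 2 + 3 + 4 + 6.5 + 8.5 = 25.
Step 3: U_X = R1 - n1(n1+1)/2 = 25 - 6*7/2 = 25 - 21 = 4.
       U_Y = n1*n2 - U_X = 48 - 4 = 44.
Step 4: Ties are present, so use the tie-corrected normal approximation (with continuity correction) for the p-value.
Step 5: p-value = 0.011636; compare to alpha = 0.1. reject H0.

U_X = 4, p = 0.011636, reject H0 at alpha = 0.1.


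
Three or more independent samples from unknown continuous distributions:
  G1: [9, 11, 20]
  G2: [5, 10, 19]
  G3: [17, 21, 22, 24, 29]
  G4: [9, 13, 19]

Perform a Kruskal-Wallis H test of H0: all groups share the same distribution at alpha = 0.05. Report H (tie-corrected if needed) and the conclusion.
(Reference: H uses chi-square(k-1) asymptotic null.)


Step 1: Combine all N = 14 observations and assign midranks.
sorted (value, group, rank): (5,G2,1), (9,G1,2.5), (9,G4,2.5), (10,G2,4), (11,G1,5), (13,G4,6), (17,G3,7), (19,G2,8.5), (19,G4,8.5), (20,G1,10), (21,G3,11), (22,G3,12), (24,G3,13), (29,G3,14)
Step 2: Sum ranks within each group.
R_1 = 17.5 (n_1 = 3)
R_2 = 13.5 (n_2 = 3)
R_3 = 57 (n_3 = 5)
R_4 = 17 (n_4 = 3)
Step 3: H = 12/(N(N+1)) * sum(R_i^2/n_i) - 3(N+1)
     = 12/(14*15) * (17.5^2/3 + 13.5^2/3 + 57^2/5 + 17^2/3) - 3*15
     = 0.057143 * 908.967 - 45
     = 6.940952.
Step 4: Ties present; correction factor C = 1 - 12/(14^3 - 14) = 0.995604. Corrected H = 6.940952 / 0.995604 = 6.971597.
Step 5: Under H0, H ~ chi^2(3); p-value = 0.072809.
Step 6: alpha = 0.05. fail to reject H0.

H = 6.9716, df = 3, p = 0.072809, fail to reject H0.


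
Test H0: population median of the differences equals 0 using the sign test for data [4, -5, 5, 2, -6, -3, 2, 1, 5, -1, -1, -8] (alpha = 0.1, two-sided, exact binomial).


Step 1: Discard zero differences. Original n = 12; n_eff = number of nonzero differences = 12.
Nonzero differences (with sign): +4, -5, +5, +2, -6, -3, +2, +1, +5, -1, -1, -8
Step 2: Count signs: positive = 6, negative = 6.
Step 3: Under H0: P(positive) = 0.5, so the number of positives S ~ Bin(12, 0.5).
Step 4: Two-sided exact p-value = sum of Bin(12,0.5) probabilities at or below the observed probability = 1.000000.
Step 5: alpha = 0.1. fail to reject H0.

n_eff = 12, pos = 6, neg = 6, p = 1.000000, fail to reject H0.


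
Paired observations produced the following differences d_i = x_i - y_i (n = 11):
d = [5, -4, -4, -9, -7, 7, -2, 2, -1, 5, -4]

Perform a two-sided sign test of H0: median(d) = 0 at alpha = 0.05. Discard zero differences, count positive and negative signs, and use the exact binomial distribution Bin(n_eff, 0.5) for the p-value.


Step 1: Discard zero differences. Original n = 11; n_eff = number of nonzero differences = 11.
Nonzero differences (with sign): +5, -4, -4, -9, -7, +7, -2, +2, -1, +5, -4
Step 2: Count signs: positive = 4, negative = 7.
Step 3: Under H0: P(positive) = 0.5, so the number of positives S ~ Bin(11, 0.5).
Step 4: Two-sided exact p-value = sum of Bin(11,0.5) probabilities at or below the observed probability = 0.548828.
Step 5: alpha = 0.05. fail to reject H0.

n_eff = 11, pos = 4, neg = 7, p = 0.548828, fail to reject H0.


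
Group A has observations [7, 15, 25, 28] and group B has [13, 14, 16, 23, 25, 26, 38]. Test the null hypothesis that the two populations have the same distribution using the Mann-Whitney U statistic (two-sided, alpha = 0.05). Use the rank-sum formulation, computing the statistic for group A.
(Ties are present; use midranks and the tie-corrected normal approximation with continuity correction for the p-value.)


Step 1: Combine and sort all 11 observations; assign midranks.
sorted (value, group): (7,X), (13,Y), (14,Y), (15,X), (16,Y), (23,Y), (25,X), (25,Y), (26,Y), (28,X), (38,Y)
ranks: 7->1, 13->2, 14->3, 15->4, 16->5, 23->6, 25->7.5, 25->7.5, 26->9, 28->10, 38->11
Step 2: Rank sum for X: R1 = 1 + 4 + 7.5 + 10 = 22.5.
Step 3: U_X = R1 - n1(n1+1)/2 = 22.5 - 4*5/2 = 22.5 - 10 = 12.5.
       U_Y = n1*n2 - U_X = 28 - 12.5 = 15.5.
Step 4: Ties are present, so use the tie-corrected normal approximation (with continuity correction) for the p-value.
Step 5: p-value = 0.849769; compare to alpha = 0.05. fail to reject H0.

U_X = 12.5, p = 0.849769, fail to reject H0 at alpha = 0.05.


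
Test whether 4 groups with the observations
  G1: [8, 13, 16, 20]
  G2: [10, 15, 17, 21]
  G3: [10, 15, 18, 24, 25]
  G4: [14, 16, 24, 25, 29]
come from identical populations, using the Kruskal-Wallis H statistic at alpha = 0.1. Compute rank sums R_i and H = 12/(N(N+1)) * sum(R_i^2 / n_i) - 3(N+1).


Step 1: Combine all N = 18 observations and assign midranks.
sorted (value, group, rank): (8,G1,1), (10,G2,2.5), (10,G3,2.5), (13,G1,4), (14,G4,5), (15,G2,6.5), (15,G3,6.5), (16,G1,8.5), (16,G4,8.5), (17,G2,10), (18,G3,11), (20,G1,12), (21,G2,13), (24,G3,14.5), (24,G4,14.5), (25,G3,16.5), (25,G4,16.5), (29,G4,18)
Step 2: Sum ranks within each group.
R_1 = 25.5 (n_1 = 4)
R_2 = 32 (n_2 = 4)
R_3 = 51 (n_3 = 5)
R_4 = 62.5 (n_4 = 5)
Step 3: H = 12/(N(N+1)) * sum(R_i^2/n_i) - 3(N+1)
     = 12/(18*19) * (25.5^2/4 + 32^2/4 + 51^2/5 + 62.5^2/5) - 3*19
     = 0.035088 * 1720.01 - 57
     = 3.351316.
Step 4: Ties present; correction factor C = 1 - 30/(18^3 - 18) = 0.994840. Corrected H = 3.351316 / 0.994840 = 3.368698.
Step 5: Under H0, H ~ chi^2(3); p-value = 0.338195.
Step 6: alpha = 0.1. fail to reject H0.

H = 3.3687, df = 3, p = 0.338195, fail to reject H0.


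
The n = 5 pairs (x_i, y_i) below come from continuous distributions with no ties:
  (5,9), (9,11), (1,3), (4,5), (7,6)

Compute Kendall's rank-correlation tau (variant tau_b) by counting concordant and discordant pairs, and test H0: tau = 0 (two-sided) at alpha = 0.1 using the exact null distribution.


Step 1: Enumerate the 10 unordered pairs (i,j) with i<j and classify each by sign(x_j-x_i) * sign(y_j-y_i).
  (1,2):dx=+4,dy=+2->C; (1,3):dx=-4,dy=-6->C; (1,4):dx=-1,dy=-4->C; (1,5):dx=+2,dy=-3->D
  (2,3):dx=-8,dy=-8->C; (2,4):dx=-5,dy=-6->C; (2,5):dx=-2,dy=-5->C; (3,4):dx=+3,dy=+2->C
  (3,5):dx=+6,dy=+3->C; (4,5):dx=+3,dy=+1->C
Step 2: C = 9, D = 1, total pairs = 10.
Step 3: tau = (C - D)/(n(n-1)/2) = (9 - 1)/10 = 0.800000.
Step 4: Exact two-sided p-value (enumerate n! = 120 permutations of y under H0): p = 0.083333.
Step 5: alpha = 0.1. reject H0.

tau_b = 0.8000 (C=9, D=1), p = 0.083333, reject H0.


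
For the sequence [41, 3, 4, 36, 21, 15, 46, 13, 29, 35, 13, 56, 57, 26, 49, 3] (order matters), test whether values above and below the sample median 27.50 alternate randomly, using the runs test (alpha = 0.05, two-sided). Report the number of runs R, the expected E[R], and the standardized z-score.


Step 1: Compute median = 27.50; label A = above, B = below.
Labels in order: ABBABBABAABAABAB  (n_A = 8, n_B = 8)
Step 2: Count runs R = 12.
Step 3: Under H0 (random ordering), E[R] = 2*n_A*n_B/(n_A+n_B) + 1 = 2*8*8/16 + 1 = 9.0000.
        Var[R] = 2*n_A*n_B*(2*n_A*n_B - n_A - n_B) / ((n_A+n_B)^2 * (n_A+n_B-1)) = 14336/3840 = 3.7333.
        SD[R] = 1.9322.
Step 4: Continuity-corrected z = (R - 0.5 - E[R]) / SD[R] = (12 - 0.5 - 9.0000) / 1.9322 = 1.2939.
Step 5: Two-sided p-value via normal approximation = 2*(1 - Phi(|z|)) = 0.195709.
Step 6: alpha = 0.05. fail to reject H0.

R = 12, z = 1.2939, p = 0.195709, fail to reject H0.


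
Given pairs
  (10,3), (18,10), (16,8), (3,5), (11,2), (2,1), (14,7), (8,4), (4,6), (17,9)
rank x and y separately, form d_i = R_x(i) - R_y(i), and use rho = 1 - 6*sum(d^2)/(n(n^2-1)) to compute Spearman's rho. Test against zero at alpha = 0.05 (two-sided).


Step 1: Rank x and y separately (midranks; no ties here).
rank(x): 10->5, 18->10, 16->8, 3->2, 11->6, 2->1, 14->7, 8->4, 4->3, 17->9
rank(y): 3->3, 10->10, 8->8, 5->5, 2->2, 1->1, 7->7, 4->4, 6->6, 9->9
Step 2: d_i = R_x(i) - R_y(i); compute d_i^2.
  (5-3)^2=4, (10-10)^2=0, (8-8)^2=0, (2-5)^2=9, (6-2)^2=16, (1-1)^2=0, (7-7)^2=0, (4-4)^2=0, (3-6)^2=9, (9-9)^2=0
sum(d^2) = 38.
Step 3: rho = 1 - 6*38 / (10*(10^2 - 1)) = 1 - 228/990 = 0.769697.
Step 4: Under H0, t = rho * sqrt((n-2)/(1-rho^2)) = 3.4101 ~ t(8).
Step 5: Two-sided p-value from the t-distribution with 8 df = 0.009222.
Step 6: alpha = 0.05. reject H0.

rho = 0.7697, p = 0.009222, reject H0 at alpha = 0.05.


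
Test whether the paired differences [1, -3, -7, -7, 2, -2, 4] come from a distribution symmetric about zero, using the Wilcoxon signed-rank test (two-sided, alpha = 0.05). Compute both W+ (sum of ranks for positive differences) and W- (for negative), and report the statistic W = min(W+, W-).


Step 1: Drop any zero differences (none here) and take |d_i|.
|d| = [1, 3, 7, 7, 2, 2, 4]
Step 2: Midrank |d_i| (ties get averaged ranks).
ranks: |1|->1, |3|->4, |7|->6.5, |7|->6.5, |2|->2.5, |2|->2.5, |4|->5
Step 3: Attach original signs; sum ranks with positive sign and with negative sign.
W+ = 1 + 2.5 + 5 = 8.5
W- = 4 + 6.5 + 6.5 + 2.5 = 19.5
(Check: W+ + W- = 28 should equal n(n+1)/2 = 28.)
Step 4: Test statistic W = min(W+, W-) = 8.5.
Step 5: Ties in |d|, so use the tie-corrected normal approximation.
        E[W] = n(n+1)/4 = 7*8/4 = 14.
        Tie groups: |d|=2 (t=2), |d|=7 (t=2); sum(t^3 - t) = 12.
        Var[W] = n(n+1)(2n+1)/24 - sum(t^3-t)/48 = 840/24 - 12/48 = 34.75.
        z = (W - E[W]) / sqrt(Var[W]) = (8.5 - 14) / 5.8949 = -0.9330.
        Two-sided p = 2*Phi(z) = 0.350816.
Step 6: alpha = 0.05. fail to reject H0.

W+ = 8.5, W- = 19.5, W = min = 8.5, p = 0.350816, fail to reject H0.


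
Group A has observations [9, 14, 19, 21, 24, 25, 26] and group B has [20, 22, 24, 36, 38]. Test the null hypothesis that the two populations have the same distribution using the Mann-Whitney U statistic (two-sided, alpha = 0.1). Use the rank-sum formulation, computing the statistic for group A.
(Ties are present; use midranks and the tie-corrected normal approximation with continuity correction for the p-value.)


Step 1: Combine and sort all 12 observations; assign midranks.
sorted (value, group): (9,X), (14,X), (19,X), (20,Y), (21,X), (22,Y), (24,X), (24,Y), (25,X), (26,X), (36,Y), (38,Y)
ranks: 9->1, 14->2, 19->3, 20->4, 21->5, 22->6, 24->7.5, 24->7.5, 25->9, 26->10, 36->11, 38->12
Step 2: Rank sum for X: R1 = 1 + 2 + 3 + 5 + 7.5 + 9 + 10 = 37.5.
Step 3: U_X = R1 - n1(n1+1)/2 = 37.5 - 7*8/2 = 37.5 - 28 = 9.5.
       U_Y = n1*n2 - U_X = 35 - 9.5 = 25.5.
Step 4: Ties are present, so use the tie-corrected normal approximation (with continuity correction) for the p-value.
Step 5: p-value = 0.222415; compare to alpha = 0.1. fail to reject H0.

U_X = 9.5, p = 0.222415, fail to reject H0 at alpha = 0.1.


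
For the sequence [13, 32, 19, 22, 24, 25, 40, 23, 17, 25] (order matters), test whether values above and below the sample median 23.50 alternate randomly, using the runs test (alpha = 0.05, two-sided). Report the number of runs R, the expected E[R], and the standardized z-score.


Step 1: Compute median = 23.50; label A = above, B = below.
Labels in order: BABBAAABBA  (n_A = 5, n_B = 5)
Step 2: Count runs R = 6.
Step 3: Under H0 (random ordering), E[R] = 2*n_A*n_B/(n_A+n_B) + 1 = 2*5*5/10 + 1 = 6.0000.
        Var[R] = 2*n_A*n_B*(2*n_A*n_B - n_A - n_B) / ((n_A+n_B)^2 * (n_A+n_B-1)) = 2000/900 = 2.2222.
        SD[R] = 1.4907.
Step 4: R = E[R], so z = 0 with no continuity correction.
Step 5: Two-sided p-value via normal approximation = 2*(1 - Phi(|z|)) = 1.000000.
Step 6: alpha = 0.05. fail to reject H0.

R = 6, z = 0.0000, p = 1.000000, fail to reject H0.


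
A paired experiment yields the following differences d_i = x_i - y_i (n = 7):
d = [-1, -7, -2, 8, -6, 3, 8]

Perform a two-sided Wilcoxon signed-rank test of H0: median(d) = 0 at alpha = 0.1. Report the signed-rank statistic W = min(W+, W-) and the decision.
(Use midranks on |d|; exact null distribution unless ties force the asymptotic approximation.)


Step 1: Drop any zero differences (none here) and take |d_i|.
|d| = [1, 7, 2, 8, 6, 3, 8]
Step 2: Midrank |d_i| (ties get averaged ranks).
ranks: |1|->1, |7|->5, |2|->2, |8|->6.5, |6|->4, |3|->3, |8|->6.5
Step 3: Attach original signs; sum ranks with positive sign and with negative sign.
W+ = 6.5 + 3 + 6.5 = 16
W- = 1 + 5 + 2 + 4 = 12
(Check: W+ + W- = 28 should equal n(n+1)/2 = 28.)
Step 4: Test statistic W = min(W+, W-) = 12.
Step 5: Ties in |d|, so use the tie-corrected normal approximation.
        E[W] = n(n+1)/4 = 7*8/4 = 14.
        Tie groups: |d|=8 (t=2); sum(t^3 - t) = 6.
        Var[W] = n(n+1)(2n+1)/24 - sum(t^3-t)/48 = 840/24 - 6/48 = 34.875.
        z = (W - E[W]) / sqrt(Var[W]) = (12 - 14) / 5.9055 = -0.3387.
        Two-sided p = 2*Phi(z) = 0.734861.
Step 6: alpha = 0.1. fail to reject H0.

W+ = 16, W- = 12, W = min = 12, p = 0.734861, fail to reject H0.


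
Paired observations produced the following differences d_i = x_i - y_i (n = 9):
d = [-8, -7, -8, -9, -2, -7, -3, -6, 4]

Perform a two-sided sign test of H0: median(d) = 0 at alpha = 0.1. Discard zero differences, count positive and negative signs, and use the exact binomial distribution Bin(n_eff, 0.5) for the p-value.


Step 1: Discard zero differences. Original n = 9; n_eff = number of nonzero differences = 9.
Nonzero differences (with sign): -8, -7, -8, -9, -2, -7, -3, -6, +4
Step 2: Count signs: positive = 1, negative = 8.
Step 3: Under H0: P(positive) = 0.5, so the number of positives S ~ Bin(9, 0.5).
Step 4: Two-sided exact p-value = sum of Bin(9,0.5) probabilities at or below the observed probability = 0.039062.
Step 5: alpha = 0.1. reject H0.

n_eff = 9, pos = 1, neg = 8, p = 0.039062, reject H0.


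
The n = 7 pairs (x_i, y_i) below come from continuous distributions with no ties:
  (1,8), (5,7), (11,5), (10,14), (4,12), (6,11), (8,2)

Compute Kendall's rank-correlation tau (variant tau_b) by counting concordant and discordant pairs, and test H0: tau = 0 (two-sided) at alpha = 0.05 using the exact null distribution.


Step 1: Enumerate the 21 unordered pairs (i,j) with i<j and classify each by sign(x_j-x_i) * sign(y_j-y_i).
  (1,2):dx=+4,dy=-1->D; (1,3):dx=+10,dy=-3->D; (1,4):dx=+9,dy=+6->C; (1,5):dx=+3,dy=+4->C
  (1,6):dx=+5,dy=+3->C; (1,7):dx=+7,dy=-6->D; (2,3):dx=+6,dy=-2->D; (2,4):dx=+5,dy=+7->C
  (2,5):dx=-1,dy=+5->D; (2,6):dx=+1,dy=+4->C; (2,7):dx=+3,dy=-5->D; (3,4):dx=-1,dy=+9->D
  (3,5):dx=-7,dy=+7->D; (3,6):dx=-5,dy=+6->D; (3,7):dx=-3,dy=-3->C; (4,5):dx=-6,dy=-2->C
  (4,6):dx=-4,dy=-3->C; (4,7):dx=-2,dy=-12->C; (5,6):dx=+2,dy=-1->D; (5,7):dx=+4,dy=-10->D
  (6,7):dx=+2,dy=-9->D
Step 2: C = 9, D = 12, total pairs = 21.
Step 3: tau = (C - D)/(n(n-1)/2) = (9 - 12)/21 = -0.142857.
Step 4: Exact two-sided p-value (enumerate n! = 5040 permutations of y under H0): p = 0.772619.
Step 5: alpha = 0.05. fail to reject H0.

tau_b = -0.1429 (C=9, D=12), p = 0.772619, fail to reject H0.


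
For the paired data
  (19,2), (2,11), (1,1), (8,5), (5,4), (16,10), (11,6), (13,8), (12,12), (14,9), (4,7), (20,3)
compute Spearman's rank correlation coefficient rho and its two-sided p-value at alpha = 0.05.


Step 1: Rank x and y separately (midranks; no ties here).
rank(x): 19->11, 2->2, 1->1, 8->5, 5->4, 16->10, 11->6, 13->8, 12->7, 14->9, 4->3, 20->12
rank(y): 2->2, 11->11, 1->1, 5->5, 4->4, 10->10, 6->6, 8->8, 12->12, 9->9, 7->7, 3->3
Step 2: d_i = R_x(i) - R_y(i); compute d_i^2.
  (11-2)^2=81, (2-11)^2=81, (1-1)^2=0, (5-5)^2=0, (4-4)^2=0, (10-10)^2=0, (6-6)^2=0, (8-8)^2=0, (7-12)^2=25, (9-9)^2=0, (3-7)^2=16, (12-3)^2=81
sum(d^2) = 284.
Step 3: rho = 1 - 6*284 / (12*(12^2 - 1)) = 1 - 1704/1716 = 0.006993.
Step 4: Under H0, t = rho * sqrt((n-2)/(1-rho^2)) = 0.0221 ~ t(10).
Step 5: Two-sided p-value from the t-distribution with 10 df = 0.982792.
Step 6: alpha = 0.05. fail to reject H0.

rho = 0.0070, p = 0.982792, fail to reject H0 at alpha = 0.05.


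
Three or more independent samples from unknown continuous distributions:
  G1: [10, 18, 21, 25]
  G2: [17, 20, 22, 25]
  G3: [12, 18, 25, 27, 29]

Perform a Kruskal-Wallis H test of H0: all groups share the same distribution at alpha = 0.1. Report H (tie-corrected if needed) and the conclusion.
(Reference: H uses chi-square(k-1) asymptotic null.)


Step 1: Combine all N = 13 observations and assign midranks.
sorted (value, group, rank): (10,G1,1), (12,G3,2), (17,G2,3), (18,G1,4.5), (18,G3,4.5), (20,G2,6), (21,G1,7), (22,G2,8), (25,G1,10), (25,G2,10), (25,G3,10), (27,G3,12), (29,G3,13)
Step 2: Sum ranks within each group.
R_1 = 22.5 (n_1 = 4)
R_2 = 27 (n_2 = 4)
R_3 = 41.5 (n_3 = 5)
Step 3: H = 12/(N(N+1)) * sum(R_i^2/n_i) - 3(N+1)
     = 12/(13*14) * (22.5^2/4 + 27^2/4 + 41.5^2/5) - 3*14
     = 0.065934 * 653.263 - 42
     = 1.072253.
Step 4: Ties present; correction factor C = 1 - 30/(13^3 - 13) = 0.986264. Corrected H = 1.072253 / 0.986264 = 1.087187.
Step 5: Under H0, H ~ chi^2(2); p-value = 0.580658.
Step 6: alpha = 0.1. fail to reject H0.

H = 1.0872, df = 2, p = 0.580658, fail to reject H0.


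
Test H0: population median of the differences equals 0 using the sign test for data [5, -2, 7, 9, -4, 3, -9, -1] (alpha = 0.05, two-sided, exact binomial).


Step 1: Discard zero differences. Original n = 8; n_eff = number of nonzero differences = 8.
Nonzero differences (with sign): +5, -2, +7, +9, -4, +3, -9, -1
Step 2: Count signs: positive = 4, negative = 4.
Step 3: Under H0: P(positive) = 0.5, so the number of positives S ~ Bin(8, 0.5).
Step 4: Two-sided exact p-value = sum of Bin(8,0.5) probabilities at or below the observed probability = 1.000000.
Step 5: alpha = 0.05. fail to reject H0.

n_eff = 8, pos = 4, neg = 4, p = 1.000000, fail to reject H0.


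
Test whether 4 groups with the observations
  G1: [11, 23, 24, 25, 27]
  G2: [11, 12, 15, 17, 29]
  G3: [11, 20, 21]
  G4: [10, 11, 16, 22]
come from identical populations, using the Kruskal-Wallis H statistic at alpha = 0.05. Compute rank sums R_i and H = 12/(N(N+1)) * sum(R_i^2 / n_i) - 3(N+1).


Step 1: Combine all N = 17 observations and assign midranks.
sorted (value, group, rank): (10,G4,1), (11,G1,3.5), (11,G2,3.5), (11,G3,3.5), (11,G4,3.5), (12,G2,6), (15,G2,7), (16,G4,8), (17,G2,9), (20,G3,10), (21,G3,11), (22,G4,12), (23,G1,13), (24,G1,14), (25,G1,15), (27,G1,16), (29,G2,17)
Step 2: Sum ranks within each group.
R_1 = 61.5 (n_1 = 5)
R_2 = 42.5 (n_2 = 5)
R_3 = 24.5 (n_3 = 3)
R_4 = 24.5 (n_4 = 4)
Step 3: H = 12/(N(N+1)) * sum(R_i^2/n_i) - 3(N+1)
     = 12/(17*18) * (61.5^2/5 + 42.5^2/5 + 24.5^2/3 + 24.5^2/4) - 3*18
     = 0.039216 * 1467.85 - 54
     = 3.562582.
Step 4: Ties present; correction factor C = 1 - 60/(17^3 - 17) = 0.987745. Corrected H = 3.562582 / 0.987745 = 3.606782.
Step 5: Under H0, H ~ chi^2(3); p-value = 0.307175.
Step 6: alpha = 0.05. fail to reject H0.

H = 3.6068, df = 3, p = 0.307175, fail to reject H0.


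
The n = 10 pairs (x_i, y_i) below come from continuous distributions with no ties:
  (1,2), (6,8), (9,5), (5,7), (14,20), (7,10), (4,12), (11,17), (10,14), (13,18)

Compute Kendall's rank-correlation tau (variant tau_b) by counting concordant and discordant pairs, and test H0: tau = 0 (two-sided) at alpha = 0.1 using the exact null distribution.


Step 1: Enumerate the 45 unordered pairs (i,j) with i<j and classify each by sign(x_j-x_i) * sign(y_j-y_i).
  (1,2):dx=+5,dy=+6->C; (1,3):dx=+8,dy=+3->C; (1,4):dx=+4,dy=+5->C; (1,5):dx=+13,dy=+18->C
  (1,6):dx=+6,dy=+8->C; (1,7):dx=+3,dy=+10->C; (1,8):dx=+10,dy=+15->C; (1,9):dx=+9,dy=+12->C
  (1,10):dx=+12,dy=+16->C; (2,3):dx=+3,dy=-3->D; (2,4):dx=-1,dy=-1->C; (2,5):dx=+8,dy=+12->C
  (2,6):dx=+1,dy=+2->C; (2,7):dx=-2,dy=+4->D; (2,8):dx=+5,dy=+9->C; (2,9):dx=+4,dy=+6->C
  (2,10):dx=+7,dy=+10->C; (3,4):dx=-4,dy=+2->D; (3,5):dx=+5,dy=+15->C; (3,6):dx=-2,dy=+5->D
  (3,7):dx=-5,dy=+7->D; (3,8):dx=+2,dy=+12->C; (3,9):dx=+1,dy=+9->C; (3,10):dx=+4,dy=+13->C
  (4,5):dx=+9,dy=+13->C; (4,6):dx=+2,dy=+3->C; (4,7):dx=-1,dy=+5->D; (4,8):dx=+6,dy=+10->C
  (4,9):dx=+5,dy=+7->C; (4,10):dx=+8,dy=+11->C; (5,6):dx=-7,dy=-10->C; (5,7):dx=-10,dy=-8->C
  (5,8):dx=-3,dy=-3->C; (5,9):dx=-4,dy=-6->C; (5,10):dx=-1,dy=-2->C; (6,7):dx=-3,dy=+2->D
  (6,8):dx=+4,dy=+7->C; (6,9):dx=+3,dy=+4->C; (6,10):dx=+6,dy=+8->C; (7,8):dx=+7,dy=+5->C
  (7,9):dx=+6,dy=+2->C; (7,10):dx=+9,dy=+6->C; (8,9):dx=-1,dy=-3->C; (8,10):dx=+2,dy=+1->C
  (9,10):dx=+3,dy=+4->C
Step 2: C = 38, D = 7, total pairs = 45.
Step 3: tau = (C - D)/(n(n-1)/2) = (38 - 7)/45 = 0.688889.
Step 4: Exact two-sided p-value (enumerate n! = 3628800 permutations of y under H0): p = 0.004687.
Step 5: alpha = 0.1. reject H0.

tau_b = 0.6889 (C=38, D=7), p = 0.004687, reject H0.


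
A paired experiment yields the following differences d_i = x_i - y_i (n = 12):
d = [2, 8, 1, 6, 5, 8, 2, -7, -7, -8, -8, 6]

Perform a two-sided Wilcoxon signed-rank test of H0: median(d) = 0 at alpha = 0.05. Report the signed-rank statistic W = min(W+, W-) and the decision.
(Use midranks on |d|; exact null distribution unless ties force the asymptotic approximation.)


Step 1: Drop any zero differences (none here) and take |d_i|.
|d| = [2, 8, 1, 6, 5, 8, 2, 7, 7, 8, 8, 6]
Step 2: Midrank |d_i| (ties get averaged ranks).
ranks: |2|->2.5, |8|->10.5, |1|->1, |6|->5.5, |5|->4, |8|->10.5, |2|->2.5, |7|->7.5, |7|->7.5, |8|->10.5, |8|->10.5, |6|->5.5
Step 3: Attach original signs; sum ranks with positive sign and with negative sign.
W+ = 2.5 + 10.5 + 1 + 5.5 + 4 + 10.5 + 2.5 + 5.5 = 42
W- = 7.5 + 7.5 + 10.5 + 10.5 = 36
(Check: W+ + W- = 78 should equal n(n+1)/2 = 78.)
Step 4: Test statistic W = min(W+, W-) = 36.
Step 5: Ties in |d|, so use the tie-corrected normal approximation.
        E[W] = n(n+1)/4 = 12*13/4 = 39.
        Tie groups: |d|=2 (t=2), |d|=6 (t=2), |d|=7 (t=2), |d|=8 (t=4); sum(t^3 - t) = 78.
        Var[W] = n(n+1)(2n+1)/24 - sum(t^3-t)/48 = 3900/24 - 78/48 = 160.875.
        z = (W - E[W]) / sqrt(Var[W]) = (36 - 39) / 12.6837 = -0.2365.
        Two-sided p = 2*Phi(z) = 0.813025.
Step 6: alpha = 0.05. fail to reject H0.

W+ = 42, W- = 36, W = min = 36, p = 0.813025, fail to reject H0.


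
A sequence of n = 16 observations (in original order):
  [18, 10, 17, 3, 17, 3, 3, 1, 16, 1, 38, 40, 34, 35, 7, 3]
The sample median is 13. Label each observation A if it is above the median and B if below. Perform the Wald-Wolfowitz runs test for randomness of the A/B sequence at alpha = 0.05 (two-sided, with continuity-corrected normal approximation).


Step 1: Compute median = 13; label A = above, B = below.
Labels in order: ABABABBBABAAAABB  (n_A = 8, n_B = 8)
Step 2: Count runs R = 10.
Step 3: Under H0 (random ordering), E[R] = 2*n_A*n_B/(n_A+n_B) + 1 = 2*8*8/16 + 1 = 9.0000.
        Var[R] = 2*n_A*n_B*(2*n_A*n_B - n_A - n_B) / ((n_A+n_B)^2 * (n_A+n_B-1)) = 14336/3840 = 3.7333.
        SD[R] = 1.9322.
Step 4: Continuity-corrected z = (R - 0.5 - E[R]) / SD[R] = (10 - 0.5 - 9.0000) / 1.9322 = 0.2588.
Step 5: Two-sided p-value via normal approximation = 2*(1 - Phi(|z|)) = 0.795809.
Step 6: alpha = 0.05. fail to reject H0.

R = 10, z = 0.2588, p = 0.795809, fail to reject H0.


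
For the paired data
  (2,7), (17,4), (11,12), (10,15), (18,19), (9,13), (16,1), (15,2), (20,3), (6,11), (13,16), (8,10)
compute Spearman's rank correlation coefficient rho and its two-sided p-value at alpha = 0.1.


Step 1: Rank x and y separately (midranks; no ties here).
rank(x): 2->1, 17->10, 11->6, 10->5, 18->11, 9->4, 16->9, 15->8, 20->12, 6->2, 13->7, 8->3
rank(y): 7->5, 4->4, 12->8, 15->10, 19->12, 13->9, 1->1, 2->2, 3->3, 11->7, 16->11, 10->6
Step 2: d_i = R_x(i) - R_y(i); compute d_i^2.
  (1-5)^2=16, (10-4)^2=36, (6-8)^2=4, (5-10)^2=25, (11-12)^2=1, (4-9)^2=25, (9-1)^2=64, (8-2)^2=36, (12-3)^2=81, (2-7)^2=25, (7-11)^2=16, (3-6)^2=9
sum(d^2) = 338.
Step 3: rho = 1 - 6*338 / (12*(12^2 - 1)) = 1 - 2028/1716 = -0.181818.
Step 4: Under H0, t = rho * sqrt((n-2)/(1-rho^2)) = -0.5847 ~ t(10).
Step 5: Two-sided p-value from the t-distribution with 10 df = 0.571701.
Step 6: alpha = 0.1. fail to reject H0.

rho = -0.1818, p = 0.571701, fail to reject H0 at alpha = 0.1.


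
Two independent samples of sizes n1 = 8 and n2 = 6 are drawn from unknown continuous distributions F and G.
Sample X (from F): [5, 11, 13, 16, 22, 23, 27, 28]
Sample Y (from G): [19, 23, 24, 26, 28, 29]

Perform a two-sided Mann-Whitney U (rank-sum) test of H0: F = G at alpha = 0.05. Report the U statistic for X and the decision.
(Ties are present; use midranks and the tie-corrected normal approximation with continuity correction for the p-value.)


Step 1: Combine and sort all 14 observations; assign midranks.
sorted (value, group): (5,X), (11,X), (13,X), (16,X), (19,Y), (22,X), (23,X), (23,Y), (24,Y), (26,Y), (27,X), (28,X), (28,Y), (29,Y)
ranks: 5->1, 11->2, 13->3, 16->4, 19->5, 22->6, 23->7.5, 23->7.5, 24->9, 26->10, 27->11, 28->12.5, 28->12.5, 29->14
Step 2: Rank sum for X: R1 = 1 + 2 + 3 + 4 + 6 + 7.5 + 11 + 12.5 = 47.
Step 3: U_X = R1 - n1(n1+1)/2 = 47 - 8*9/2 = 47 - 36 = 11.
       U_Y = n1*n2 - U_X = 48 - 11 = 37.
Step 4: Ties are present, so use the tie-corrected normal approximation (with continuity correction) for the p-value.
Step 5: p-value = 0.105813; compare to alpha = 0.05. fail to reject H0.

U_X = 11, p = 0.105813, fail to reject H0 at alpha = 0.05.


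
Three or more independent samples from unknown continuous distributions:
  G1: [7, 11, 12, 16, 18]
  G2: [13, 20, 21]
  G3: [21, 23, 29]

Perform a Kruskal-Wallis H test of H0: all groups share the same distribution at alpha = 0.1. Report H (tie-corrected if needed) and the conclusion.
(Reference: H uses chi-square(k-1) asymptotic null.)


Step 1: Combine all N = 11 observations and assign midranks.
sorted (value, group, rank): (7,G1,1), (11,G1,2), (12,G1,3), (13,G2,4), (16,G1,5), (18,G1,6), (20,G2,7), (21,G2,8.5), (21,G3,8.5), (23,G3,10), (29,G3,11)
Step 2: Sum ranks within each group.
R_1 = 17 (n_1 = 5)
R_2 = 19.5 (n_2 = 3)
R_3 = 29.5 (n_3 = 3)
Step 3: H = 12/(N(N+1)) * sum(R_i^2/n_i) - 3(N+1)
     = 12/(11*12) * (17^2/5 + 19.5^2/3 + 29.5^2/3) - 3*12
     = 0.090909 * 474.633 - 36
     = 7.148485.
Step 4: Ties present; correction factor C = 1 - 6/(11^3 - 11) = 0.995455. Corrected H = 7.148485 / 0.995455 = 7.181126.
Step 5: Under H0, H ~ chi^2(2); p-value = 0.027583.
Step 6: alpha = 0.1. reject H0.

H = 7.1811, df = 2, p = 0.027583, reject H0.


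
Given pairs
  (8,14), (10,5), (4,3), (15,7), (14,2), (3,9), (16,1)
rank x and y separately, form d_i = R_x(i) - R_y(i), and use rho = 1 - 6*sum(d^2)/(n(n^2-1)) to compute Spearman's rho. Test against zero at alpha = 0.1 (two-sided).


Step 1: Rank x and y separately (midranks; no ties here).
rank(x): 8->3, 10->4, 4->2, 15->6, 14->5, 3->1, 16->7
rank(y): 14->7, 5->4, 3->3, 7->5, 2->2, 9->6, 1->1
Step 2: d_i = R_x(i) - R_y(i); compute d_i^2.
  (3-7)^2=16, (4-4)^2=0, (2-3)^2=1, (6-5)^2=1, (5-2)^2=9, (1-6)^2=25, (7-1)^2=36
sum(d^2) = 88.
Step 3: rho = 1 - 6*88 / (7*(7^2 - 1)) = 1 - 528/336 = -0.571429.
Step 4: Under H0, t = rho * sqrt((n-2)/(1-rho^2)) = -1.5570 ~ t(5).
Step 5: Two-sided p-value from the t-distribution with 5 df = 0.180202.
Step 6: alpha = 0.1. fail to reject H0.

rho = -0.5714, p = 0.180202, fail to reject H0 at alpha = 0.1.


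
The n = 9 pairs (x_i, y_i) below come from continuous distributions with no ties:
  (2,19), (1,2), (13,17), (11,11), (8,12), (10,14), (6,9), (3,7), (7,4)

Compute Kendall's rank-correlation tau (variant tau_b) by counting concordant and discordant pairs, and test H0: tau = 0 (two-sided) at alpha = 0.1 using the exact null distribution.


Step 1: Enumerate the 36 unordered pairs (i,j) with i<j and classify each by sign(x_j-x_i) * sign(y_j-y_i).
  (1,2):dx=-1,dy=-17->C; (1,3):dx=+11,dy=-2->D; (1,4):dx=+9,dy=-8->D; (1,5):dx=+6,dy=-7->D
  (1,6):dx=+8,dy=-5->D; (1,7):dx=+4,dy=-10->D; (1,8):dx=+1,dy=-12->D; (1,9):dx=+5,dy=-15->D
  (2,3):dx=+12,dy=+15->C; (2,4):dx=+10,dy=+9->C; (2,5):dx=+7,dy=+10->C; (2,6):dx=+9,dy=+12->C
  (2,7):dx=+5,dy=+7->C; (2,8):dx=+2,dy=+5->C; (2,9):dx=+6,dy=+2->C; (3,4):dx=-2,dy=-6->C
  (3,5):dx=-5,dy=-5->C; (3,6):dx=-3,dy=-3->C; (3,7):dx=-7,dy=-8->C; (3,8):dx=-10,dy=-10->C
  (3,9):dx=-6,dy=-13->C; (4,5):dx=-3,dy=+1->D; (4,6):dx=-1,dy=+3->D; (4,7):dx=-5,dy=-2->C
  (4,8):dx=-8,dy=-4->C; (4,9):dx=-4,dy=-7->C; (5,6):dx=+2,dy=+2->C; (5,7):dx=-2,dy=-3->C
  (5,8):dx=-5,dy=-5->C; (5,9):dx=-1,dy=-8->C; (6,7):dx=-4,dy=-5->C; (6,8):dx=-7,dy=-7->C
  (6,9):dx=-3,dy=-10->C; (7,8):dx=-3,dy=-2->C; (7,9):dx=+1,dy=-5->D; (8,9):dx=+4,dy=-3->D
Step 2: C = 25, D = 11, total pairs = 36.
Step 3: tau = (C - D)/(n(n-1)/2) = (25 - 11)/36 = 0.388889.
Step 4: Exact two-sided p-value (enumerate n! = 362880 permutations of y under H0): p = 0.180181.
Step 5: alpha = 0.1. fail to reject H0.

tau_b = 0.3889 (C=25, D=11), p = 0.180181, fail to reject H0.


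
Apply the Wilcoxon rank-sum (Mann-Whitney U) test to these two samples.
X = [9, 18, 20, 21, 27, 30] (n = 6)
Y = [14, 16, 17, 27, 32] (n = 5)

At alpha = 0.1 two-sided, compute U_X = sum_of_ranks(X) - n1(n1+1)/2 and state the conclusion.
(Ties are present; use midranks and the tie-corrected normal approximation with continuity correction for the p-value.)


Step 1: Combine and sort all 11 observations; assign midranks.
sorted (value, group): (9,X), (14,Y), (16,Y), (17,Y), (18,X), (20,X), (21,X), (27,X), (27,Y), (30,X), (32,Y)
ranks: 9->1, 14->2, 16->3, 17->4, 18->5, 20->6, 21->7, 27->8.5, 27->8.5, 30->10, 32->11
Step 2: Rank sum for X: R1 = 1 + 5 + 6 + 7 + 8.5 + 10 = 37.5.
Step 3: U_X = R1 - n1(n1+1)/2 = 37.5 - 6*7/2 = 37.5 - 21 = 16.5.
       U_Y = n1*n2 - U_X = 30 - 16.5 = 13.5.
Step 4: Ties are present, so use the tie-corrected normal approximation (with continuity correction) for the p-value.
Step 5: p-value = 0.854805; compare to alpha = 0.1. fail to reject H0.

U_X = 16.5, p = 0.854805, fail to reject H0 at alpha = 0.1.


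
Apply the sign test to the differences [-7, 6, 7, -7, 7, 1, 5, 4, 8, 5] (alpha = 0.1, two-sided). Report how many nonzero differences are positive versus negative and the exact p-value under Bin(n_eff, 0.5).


Step 1: Discard zero differences. Original n = 10; n_eff = number of nonzero differences = 10.
Nonzero differences (with sign): -7, +6, +7, -7, +7, +1, +5, +4, +8, +5
Step 2: Count signs: positive = 8, negative = 2.
Step 3: Under H0: P(positive) = 0.5, so the number of positives S ~ Bin(10, 0.5).
Step 4: Two-sided exact p-value = sum of Bin(10,0.5) probabilities at or below the observed probability = 0.109375.
Step 5: alpha = 0.1. fail to reject H0.

n_eff = 10, pos = 8, neg = 2, p = 0.109375, fail to reject H0.


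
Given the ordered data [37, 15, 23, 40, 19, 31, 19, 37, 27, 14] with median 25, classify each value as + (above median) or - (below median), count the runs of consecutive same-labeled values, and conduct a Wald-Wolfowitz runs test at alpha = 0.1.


Step 1: Compute median = 25; label A = above, B = below.
Labels in order: ABBABABAAB  (n_A = 5, n_B = 5)
Step 2: Count runs R = 8.
Step 3: Under H0 (random ordering), E[R] = 2*n_A*n_B/(n_A+n_B) + 1 = 2*5*5/10 + 1 = 6.0000.
        Var[R] = 2*n_A*n_B*(2*n_A*n_B - n_A - n_B) / ((n_A+n_B)^2 * (n_A+n_B-1)) = 2000/900 = 2.2222.
        SD[R] = 1.4907.
Step 4: Continuity-corrected z = (R - 0.5 - E[R]) / SD[R] = (8 - 0.5 - 6.0000) / 1.4907 = 1.0062.
Step 5: Two-sided p-value via normal approximation = 2*(1 - Phi(|z|)) = 0.314305.
Step 6: alpha = 0.1. fail to reject H0.

R = 8, z = 1.0062, p = 0.314305, fail to reject H0.


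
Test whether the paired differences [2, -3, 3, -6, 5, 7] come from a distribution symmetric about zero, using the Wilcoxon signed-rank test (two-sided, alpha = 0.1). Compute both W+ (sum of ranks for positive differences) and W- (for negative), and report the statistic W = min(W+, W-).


Step 1: Drop any zero differences (none here) and take |d_i|.
|d| = [2, 3, 3, 6, 5, 7]
Step 2: Midrank |d_i| (ties get averaged ranks).
ranks: |2|->1, |3|->2.5, |3|->2.5, |6|->5, |5|->4, |7|->6
Step 3: Attach original signs; sum ranks with positive sign and with negative sign.
W+ = 1 + 2.5 + 4 + 6 = 13.5
W- = 2.5 + 5 = 7.5
(Check: W+ + W- = 21 should equal n(n+1)/2 = 21.)
Step 4: Test statistic W = min(W+, W-) = 7.5.
Step 5: Ties in |d|, so use the tie-corrected normal approximation.
        E[W] = n(n+1)/4 = 6*7/4 = 10.5.
        Tie groups: |d|=3 (t=2); sum(t^3 - t) = 6.
        Var[W] = n(n+1)(2n+1)/24 - sum(t^3-t)/48 = 546/24 - 6/48 = 22.625.
        z = (W - E[W]) / sqrt(Var[W]) = (7.5 - 10.5) / 4.7566 = -0.6307.
        Two-sided p = 2*Phi(z) = 0.528233.
Step 6: alpha = 0.1. fail to reject H0.

W+ = 13.5, W- = 7.5, W = min = 7.5, p = 0.528233, fail to reject H0.


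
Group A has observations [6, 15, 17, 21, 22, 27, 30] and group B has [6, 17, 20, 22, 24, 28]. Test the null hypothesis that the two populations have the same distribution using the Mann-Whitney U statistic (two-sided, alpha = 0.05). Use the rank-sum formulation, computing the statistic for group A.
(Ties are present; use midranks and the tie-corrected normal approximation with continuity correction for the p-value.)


Step 1: Combine and sort all 13 observations; assign midranks.
sorted (value, group): (6,X), (6,Y), (15,X), (17,X), (17,Y), (20,Y), (21,X), (22,X), (22,Y), (24,Y), (27,X), (28,Y), (30,X)
ranks: 6->1.5, 6->1.5, 15->3, 17->4.5, 17->4.5, 20->6, 21->7, 22->8.5, 22->8.5, 24->10, 27->11, 28->12, 30->13
Step 2: Rank sum for X: R1 = 1.5 + 3 + 4.5 + 7 + 8.5 + 11 + 13 = 48.5.
Step 3: U_X = R1 - n1(n1+1)/2 = 48.5 - 7*8/2 = 48.5 - 28 = 20.5.
       U_Y = n1*n2 - U_X = 42 - 20.5 = 21.5.
Step 4: Ties are present, so use the tie-corrected normal approximation (with continuity correction) for the p-value.
Step 5: p-value = 1.000000; compare to alpha = 0.05. fail to reject H0.

U_X = 20.5, p = 1.000000, fail to reject H0 at alpha = 0.05.
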